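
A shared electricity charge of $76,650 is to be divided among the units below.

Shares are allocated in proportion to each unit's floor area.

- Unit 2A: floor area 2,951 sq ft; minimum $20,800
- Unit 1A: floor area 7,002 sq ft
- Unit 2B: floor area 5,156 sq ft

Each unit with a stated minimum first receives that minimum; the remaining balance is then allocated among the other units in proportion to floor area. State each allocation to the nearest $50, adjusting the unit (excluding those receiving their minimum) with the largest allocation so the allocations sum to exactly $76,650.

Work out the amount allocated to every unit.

Fund the minimums — Unit 2A $20,800. Residual $55,850.
Residual split over remaining floor area 12,158: Unit 1A 32,164.97 → $32,150; Unit 2B 23,685.03 → $23,700.

Unit 2A: $20,800 · Unit 1A: $32,150 · Unit 2B: $23,700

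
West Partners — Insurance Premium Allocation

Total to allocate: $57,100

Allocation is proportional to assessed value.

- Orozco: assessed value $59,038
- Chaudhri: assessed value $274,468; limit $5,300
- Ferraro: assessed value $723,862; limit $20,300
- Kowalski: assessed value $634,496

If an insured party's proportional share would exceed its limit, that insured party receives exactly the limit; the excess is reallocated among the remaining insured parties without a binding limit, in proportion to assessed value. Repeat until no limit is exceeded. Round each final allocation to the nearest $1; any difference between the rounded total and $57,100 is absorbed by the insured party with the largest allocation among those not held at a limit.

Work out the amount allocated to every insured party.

Sum of assessed value: 1,691,864.
Unconstrained shares: Orozco 1,992.52; Chaudhri 9,263.23; Ferraro 24,430.17; Kowalski 21,414.09.
Capped: Chaudhri ($5,300), Ferraro ($20,300); remaining pool $31,500 reallocated over remaining assessed value 693,534.
Shares after redistribution: Orozco 2,681.48 → $2,681; Kowalski 28,818.52 → $28,819.

Orozco: $2,681; Chaudhri: $5,300; Ferraro: $20,300; Kowalski: $28,819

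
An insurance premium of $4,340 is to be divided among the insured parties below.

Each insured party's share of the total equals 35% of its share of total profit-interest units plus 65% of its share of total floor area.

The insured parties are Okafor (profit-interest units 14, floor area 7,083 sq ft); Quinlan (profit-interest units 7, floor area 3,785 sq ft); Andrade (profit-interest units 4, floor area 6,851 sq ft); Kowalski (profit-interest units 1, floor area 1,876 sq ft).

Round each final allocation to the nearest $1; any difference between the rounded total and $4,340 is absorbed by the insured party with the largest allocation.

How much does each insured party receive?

Profit-interest units total 26; floor area total 19,595.
Combined weights (35% profit-interest units + 65% floor area): Okafor 0.4234; Quinlan 0.2198; Andrade 0.2811; Kowalski 0.0757.
Unrounded shares: Okafor 1,837.63; Quinlan 953.87; Andrade 1,220.00; Kowalski 328.502.
Rounded to nearest $1: Okafor $1,838; Quinlan $954; Andrade $1,220; Kowalski $329. Sum = $4,341.
Difference $4,340 − $4,341 = −$1 applied to largest allocation (Okafor): Okafor becomes $1,837.

Okafor: $1,837 · Quinlan: $954 · Andrade: $1,220 · Kowalski: $329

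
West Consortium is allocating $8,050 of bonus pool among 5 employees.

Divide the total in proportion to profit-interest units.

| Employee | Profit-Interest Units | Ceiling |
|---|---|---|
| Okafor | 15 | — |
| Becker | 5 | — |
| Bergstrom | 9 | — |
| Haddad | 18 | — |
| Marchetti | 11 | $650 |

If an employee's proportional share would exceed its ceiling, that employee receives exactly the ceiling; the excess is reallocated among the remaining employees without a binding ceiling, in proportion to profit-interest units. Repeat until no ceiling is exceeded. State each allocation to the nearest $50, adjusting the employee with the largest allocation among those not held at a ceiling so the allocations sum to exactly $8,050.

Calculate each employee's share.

Combined profit-interest units = 58.
Unconstrained shares: Okafor 2,081.90; Becker 693.97; Bergstrom 1,249.14; Haddad 2,498.28; Marchetti 1,526.72.
Cap binds for Marchetti ($650); balance $7,400 reallocated over remaining profit-interest units 47.
Shares after redistribution: Okafor 2,361.70 → $2,350; Becker 787.23 → $800; Bergstrom 1,417.02 → $1,400; Haddad 2,834.04 → $2,850.

Okafor: $2,350 · Becker: $800 · Bergstrom: $1,400 · Haddad: $2,850 · Marchetti: $650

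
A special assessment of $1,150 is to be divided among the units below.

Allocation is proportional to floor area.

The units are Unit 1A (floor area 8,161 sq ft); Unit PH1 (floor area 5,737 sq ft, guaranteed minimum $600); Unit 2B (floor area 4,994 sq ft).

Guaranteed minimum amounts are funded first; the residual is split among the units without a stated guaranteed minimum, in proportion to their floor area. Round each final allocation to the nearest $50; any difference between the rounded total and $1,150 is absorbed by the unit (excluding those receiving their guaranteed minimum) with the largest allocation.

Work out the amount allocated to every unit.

Unit 1A: $350; Unit PH1: $600; Unit 2B: $200

Guaranteed amounts: Unit PH1 $600. Balance $550.
Balance split over remaining floor area 13,155: Unit 1A 341.20 → $350; Unit 2B 208.80 → $200.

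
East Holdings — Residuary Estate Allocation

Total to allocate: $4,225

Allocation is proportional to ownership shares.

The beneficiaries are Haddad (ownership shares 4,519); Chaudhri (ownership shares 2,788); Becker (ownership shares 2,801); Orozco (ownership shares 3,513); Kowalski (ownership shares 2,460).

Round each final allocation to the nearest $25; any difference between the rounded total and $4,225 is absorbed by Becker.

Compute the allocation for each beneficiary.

Haddad: $1,175; Chaudhri: $725; Becker: $750; Orozco: $925; Kowalski: $650

Ownership shares total: 16,081.
Unrounded shares: Haddad 4,519/16,081 × $4,225 = 1,187.29; Chaudhri 2,788/16,081 × $4,225 = 732.50; Becker 2,801/16,081 × $4,225 = 735.91; Orozco 3,513/16,081 × $4,225 = 922.98; Kowalski 2,460/16,081 × $4,225 = 646.32.
At nearest $25: Haddad $1,175; Chaudhri $725; Becker $725; Orozco $925; Kowalski $650. Sum = $4,200.
Difference $4,225 − $4,200 = +$25 applied to Becker: Becker becomes $750.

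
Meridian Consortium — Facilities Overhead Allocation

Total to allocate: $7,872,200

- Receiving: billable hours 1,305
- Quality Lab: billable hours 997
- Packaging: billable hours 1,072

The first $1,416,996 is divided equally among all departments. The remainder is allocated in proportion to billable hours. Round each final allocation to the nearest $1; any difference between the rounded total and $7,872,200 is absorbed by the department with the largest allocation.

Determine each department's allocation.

$1,416,996 shared equally gives $472,332 per department.
Remainder $6,455,204 by billable hours (total 3,374): Receiving 2,496,751.99 → $2,496,752; Quality Lab 1,907,480.26 → $1,907,480; Packaging 2,050,971.75 → $2,050,972.
Totals: Receiving $472,332 + $2,496,752 = $2,969,084; Quality Lab $472,332 + $1,907,480 = $2,379,812; Packaging $472,332 + $2,050,972 = $2,523,304.

Receiving: $2,969,084 · Quality Lab: $2,379,812 · Packaging: $2,523,304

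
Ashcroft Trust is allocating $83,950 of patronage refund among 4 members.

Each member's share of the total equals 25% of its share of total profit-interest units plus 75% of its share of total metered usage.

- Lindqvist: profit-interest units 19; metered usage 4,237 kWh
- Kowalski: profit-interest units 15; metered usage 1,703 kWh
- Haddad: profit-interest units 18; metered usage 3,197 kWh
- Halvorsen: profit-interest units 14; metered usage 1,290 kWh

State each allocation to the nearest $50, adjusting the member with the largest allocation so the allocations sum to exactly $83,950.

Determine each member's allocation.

Profit-interest units total 66; metered usage total 10,427.
Combined weights (25% profit-interest units + 75% metered usage): Lindqvist 0.3767; Kowalski 0.1793; Haddad 0.2981; Halvorsen 0.1458.
Raw shares: Lindqvist 31,626.60; Kowalski 15,053.30; Haddad 25,028.66; Halvorsen 12,241.44.
After rounding ($50): Lindqvist $31,650; Kowalski $15,050; Haddad $25,050; Halvorsen $12,250. Sum = $84,000.
Difference $83,950 − $84,000 = −$50 applied to largest allocation (Lindqvist): Lindqvist becomes $31,600.

Lindqvist: $31,600 | Kowalski: $15,050 | Haddad: $25,050 | Halvorsen: $12,250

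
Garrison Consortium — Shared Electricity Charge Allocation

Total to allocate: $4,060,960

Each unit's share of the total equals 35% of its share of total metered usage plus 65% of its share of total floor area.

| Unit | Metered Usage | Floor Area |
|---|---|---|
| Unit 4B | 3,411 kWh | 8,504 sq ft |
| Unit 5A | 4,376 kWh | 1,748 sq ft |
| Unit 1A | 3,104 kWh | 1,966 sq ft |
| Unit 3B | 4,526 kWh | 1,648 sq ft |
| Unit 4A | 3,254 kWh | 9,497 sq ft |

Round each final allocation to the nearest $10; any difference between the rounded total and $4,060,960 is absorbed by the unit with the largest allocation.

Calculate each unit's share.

Totals — metered usage 18,671, floor area 23,363.
Combined weights (35% metered usage + 65% floor area): Unit 4B 0.3005; Unit 5A 0.1307; Unit 1A 0.1129; Unit 3B 0.1307; Unit 4A 0.3252.
Proportional shares: Unit 4B 1,220,471.72; Unit 5A 530,618.88; Unit 1A 458,417.78; Unit 3B 530,739.37; Unit 4A 1,320,712.25.
After rounding ($10): Unit 4B $1,220,470; Unit 5A $530,620; Unit 1A $458,420; Unit 3B $530,740; Unit 4A $1,320,710. Sum = $4,060,960.
No rounding difference to absorb.

Unit 4B: $1,220,470; Unit 5A: $530,620; Unit 1A: $458,420; Unit 3B: $530,740; Unit 4A: $1,320,710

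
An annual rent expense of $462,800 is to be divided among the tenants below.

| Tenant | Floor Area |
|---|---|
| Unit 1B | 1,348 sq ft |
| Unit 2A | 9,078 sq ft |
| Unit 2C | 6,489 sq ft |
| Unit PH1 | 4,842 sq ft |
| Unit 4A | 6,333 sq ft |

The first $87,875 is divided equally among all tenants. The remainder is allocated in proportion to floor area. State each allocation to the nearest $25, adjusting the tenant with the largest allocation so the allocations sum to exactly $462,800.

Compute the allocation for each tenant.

Unit 1B: $35,575; Unit 2A: $138,750; Unit 2C: $104,175; Unit PH1: $82,200; Unit 4A: $102,100

$87,875 shared equally gives $17,575 per tenant.
Remainder $374,925 by floor area (total 28,090): Unit 1B 17,992.13 → $18,000; Unit 2A 121,166.58 → $121,175; Unit 2C 86,610.48 → $86,600; Unit PH1 64,627.51 → $64,625; Unit 4A 84,528.30 → $84,525.
Totals: Unit 1B $17,575 + $18,000 = $35,575; Unit 2A $17,575 + $121,175 = $138,750; Unit 2C $17,575 + $86,600 = $104,175; Unit PH1 $17,575 + $64,625 = $82,200; Unit 4A $17,575 + $84,525 = $102,100.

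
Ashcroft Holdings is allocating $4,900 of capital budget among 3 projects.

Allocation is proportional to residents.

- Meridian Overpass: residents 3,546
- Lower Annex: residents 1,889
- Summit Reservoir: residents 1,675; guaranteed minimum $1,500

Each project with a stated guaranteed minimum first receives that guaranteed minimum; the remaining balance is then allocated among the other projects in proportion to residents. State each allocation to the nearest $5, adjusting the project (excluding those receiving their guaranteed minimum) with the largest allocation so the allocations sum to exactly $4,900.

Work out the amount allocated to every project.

Guaranteed amounts: Summit Reservoir $1,500. Balance $3,400.
Balance split over remaining residents 5,435: Meridian Overpass 2,218.29 → $2,220; Lower Annex 1,181.71 → $1,180.

Meridian Overpass: $2,220 · Lower Annex: $1,180 · Summit Reservoir: $1,500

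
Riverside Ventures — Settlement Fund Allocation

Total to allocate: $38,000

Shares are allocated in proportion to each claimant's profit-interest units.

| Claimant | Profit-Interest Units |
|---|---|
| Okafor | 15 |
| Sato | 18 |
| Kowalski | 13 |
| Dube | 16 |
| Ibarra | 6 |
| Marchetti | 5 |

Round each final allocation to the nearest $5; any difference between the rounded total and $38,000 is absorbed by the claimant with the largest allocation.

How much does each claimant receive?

Okafor: $7,810 · Sato: $9,365 · Kowalski: $6,765 · Dube: $8,330 · Ibarra: $3,125 · Marchetti: $2,605

Profit-interest units total: 73.
Raw shares: Okafor 15/73 × $38,000 = 7,808.22; Sato 18/73 × $38,000 = 9,369.86; Kowalski 13/73 × $38,000 = 6,767.12; Dube 16/73 × $38,000 = 8,328.77; Ibarra 6/73 × $38,000 = 3,123.29; Marchetti 5/73 × $38,000 = 2,602.74.
After rounding ($5): Okafor $7,810; Sato $9,370; Kowalski $6,765; Dube $8,330; Ibarra $3,125; Marchetti $2,605. Sum = $38,005.
Difference $38,000 − $38,005 = −$5 applied to largest allocation (Sato): Sato becomes $9,365.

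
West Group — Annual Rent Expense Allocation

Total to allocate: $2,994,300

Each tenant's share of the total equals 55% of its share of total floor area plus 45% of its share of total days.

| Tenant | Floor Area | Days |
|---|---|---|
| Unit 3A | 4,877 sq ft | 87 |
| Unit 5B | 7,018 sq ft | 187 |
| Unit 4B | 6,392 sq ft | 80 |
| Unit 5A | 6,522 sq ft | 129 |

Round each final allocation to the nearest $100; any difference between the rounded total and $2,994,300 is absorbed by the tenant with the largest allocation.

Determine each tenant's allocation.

Unit 3A: $566,400 · Unit 5B: $987,600 · Unit 4B: $647,500 · Unit 5A: $792,800

Totals — floor area 24,809, days 483.
Composite weights (55% floor area + 45% days): Unit 3A 0.1892; Unit 5B 0.3298; Unit 4B 0.2162; Unit 5A 0.2648.
Pro-rata amounts: Unit 3A 566,449.51; Unit 5B 987,544.90; Unit 4B 647,489.83; Unit 5A 792,815.76.
After rounding ($100): Unit 3A $566,400; Unit 5B $987,500; Unit 4B $647,500; Unit 5A $792,800. Sum = $2,994,200.
Difference $2,994,300 − $2,994,200 = +$100 applied to largest allocation (Unit 5B): Unit 5B becomes $987,600.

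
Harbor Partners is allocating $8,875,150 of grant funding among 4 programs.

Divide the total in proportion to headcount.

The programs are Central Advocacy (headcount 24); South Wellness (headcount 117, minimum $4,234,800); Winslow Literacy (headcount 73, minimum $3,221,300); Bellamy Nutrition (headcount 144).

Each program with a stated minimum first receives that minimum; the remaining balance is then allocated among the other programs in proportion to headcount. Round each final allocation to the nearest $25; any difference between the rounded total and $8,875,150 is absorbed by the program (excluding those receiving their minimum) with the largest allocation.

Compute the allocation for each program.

Minimums first: South Wellness $4,234,800; Winslow Literacy $3,221,300. Balance $1,419,050.
Balance split over remaining headcount 168: Central Advocacy 202,721.43 → $202,725; Bellamy Nutrition 1,216,328.57 → $1,216,325.

Central Advocacy: $202,725 | South Wellness: $4,234,800 | Winslow Literacy: $3,221,300 | Bellamy Nutrition: $1,216,325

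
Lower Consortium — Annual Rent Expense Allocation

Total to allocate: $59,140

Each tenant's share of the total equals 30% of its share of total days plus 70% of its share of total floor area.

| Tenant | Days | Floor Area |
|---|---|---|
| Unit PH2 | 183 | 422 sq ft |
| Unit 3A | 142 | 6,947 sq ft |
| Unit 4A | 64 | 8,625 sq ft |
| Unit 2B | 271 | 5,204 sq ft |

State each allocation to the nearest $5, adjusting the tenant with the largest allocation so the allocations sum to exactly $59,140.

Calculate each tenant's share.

Days total 660; floor area total 21,198.
Blended shares (30% days + 70% floor area): Unit PH2 0.0971; Unit 3A 0.2939; Unit 4A 0.3139; Unit 2B 0.2950.
Pro-rata amounts: Unit PH2 5,743.51; Unit 3A 17,384.15; Unit 4A 18,564.37; Unit 2B 17,447.97.
After rounding ($5): Unit PH2 $5,745; Unit 3A $17,385; Unit 4A $18,565; Unit 2B $17,450. Sum = $59,145.
Difference $59,140 − $59,145 = −$5 applied to largest allocation (Unit 4A): Unit 4A becomes $18,560.

Unit PH2: $5,745; Unit 3A: $17,385; Unit 4A: $18,560; Unit 2B: $17,450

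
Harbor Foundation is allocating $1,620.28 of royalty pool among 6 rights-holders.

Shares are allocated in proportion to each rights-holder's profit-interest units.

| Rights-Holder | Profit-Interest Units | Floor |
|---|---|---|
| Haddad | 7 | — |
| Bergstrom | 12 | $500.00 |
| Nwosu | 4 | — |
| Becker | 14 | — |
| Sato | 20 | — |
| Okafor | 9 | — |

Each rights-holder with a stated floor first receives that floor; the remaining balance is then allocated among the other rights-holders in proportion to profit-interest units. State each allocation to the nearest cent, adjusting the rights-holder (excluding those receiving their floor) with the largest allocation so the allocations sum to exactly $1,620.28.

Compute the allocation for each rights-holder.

Guaranteed amounts: Bergstrom $500.00. Remaining pool $1,120.28.
Remaining pool split over remaining profit-interest units 54: Haddad 145.2215 → $145.22; Nwosu 82.9837 → $82.98; Becker 290.4430 → $290.44; Sato 414.9185 → $414.92; Okafor 186.7133 → $186.71.
Rounding difference +$0.01 applied to Sato → $414.93.

Haddad: $145.22 · Bergstrom: $500.00 · Nwosu: $82.98 · Becker: $290.44 · Sato: $414.93 · Okafor: $186.71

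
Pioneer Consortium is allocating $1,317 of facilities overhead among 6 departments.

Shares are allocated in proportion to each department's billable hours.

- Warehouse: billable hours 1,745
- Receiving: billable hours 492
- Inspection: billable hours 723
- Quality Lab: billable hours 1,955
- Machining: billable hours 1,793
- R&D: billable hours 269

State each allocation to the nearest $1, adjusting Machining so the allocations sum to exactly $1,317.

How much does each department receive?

Warehouse: $329 | Receiving: $93 | Inspection: $136 | Quality Lab: $369 | Machining: $339 | R&D: $51

Sum of billable hours: 6,977.
Unrounded shares: Warehouse 1,745/6,977 × $1,317 = 329.39; Receiving 492/6,977 × $1,317 = 92.87; Inspection 723/6,977 × $1,317 = 136.48; Quality Lab 1,955/6,977 × $1,317 = 369.03; Machining 1,793/6,977 × $1,317 = 338.45; R&D 269/6,977 × $1,317 = 50.78.
Rounded to nearest $1: Warehouse $329; Receiving $93; Inspection $136; Quality Lab $369; Machining $338; R&D $51. Sum = $1,316.
Difference $1,317 − $1,316 = +$1 applied to Machining: Machining becomes $339.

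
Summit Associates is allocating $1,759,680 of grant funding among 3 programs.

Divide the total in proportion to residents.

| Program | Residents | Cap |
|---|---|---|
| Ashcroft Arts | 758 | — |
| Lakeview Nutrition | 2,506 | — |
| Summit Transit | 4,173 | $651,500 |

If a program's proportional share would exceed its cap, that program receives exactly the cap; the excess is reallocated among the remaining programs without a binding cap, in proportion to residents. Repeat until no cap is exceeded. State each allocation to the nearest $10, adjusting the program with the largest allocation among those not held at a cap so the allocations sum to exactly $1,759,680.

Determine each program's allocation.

Sum of residents: 7,437.
Proportional shares (ignoring caps): Ashcroft Arts 179,351.54; Lakeview Nutrition 592,948.51; Summit Transit 987,379.94.
Held at cap: Summit Transit ($651,500); residual $1,108,180 reallocated over remaining residents 3,264.
Redistributed shares: Ashcroft Arts 257,353.08 → $257,350; Lakeview Nutrition 850,826.92 → $850,830.

Ashcroft Arts: $257,350; Lakeview Nutrition: $850,830; Summit Transit: $651,500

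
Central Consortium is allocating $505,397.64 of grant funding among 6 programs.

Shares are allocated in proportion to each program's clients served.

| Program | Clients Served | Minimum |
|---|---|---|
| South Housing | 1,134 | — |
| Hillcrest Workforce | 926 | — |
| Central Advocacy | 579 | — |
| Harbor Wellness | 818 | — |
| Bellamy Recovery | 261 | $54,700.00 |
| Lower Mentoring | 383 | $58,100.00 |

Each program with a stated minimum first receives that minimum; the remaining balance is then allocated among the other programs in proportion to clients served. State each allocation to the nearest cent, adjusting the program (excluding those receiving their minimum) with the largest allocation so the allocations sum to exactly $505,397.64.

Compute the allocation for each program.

Fund the minimums — Bellamy Recovery $54,700.00; Lower Mentoring $58,100.00. Balance $392,597.64.
Balance split over remaining clients served 3,457: South Housing 128,783.8368 → $128,783.84; Hillcrest Workforce 105,162.1101 → $105,162.11; Central Advocacy 65,754.7103 → $65,754.71; Harbor Wellness 92,896.9828 → $92,896.98.

South Housing: $128,783.84 · Hillcrest Workforce: $105,162.11 · Central Advocacy: $65,754.71 · Harbor Wellness: $92,896.98 · Bellamy Recovery: $54,700.00 · Lower Mentoring: $58,100.00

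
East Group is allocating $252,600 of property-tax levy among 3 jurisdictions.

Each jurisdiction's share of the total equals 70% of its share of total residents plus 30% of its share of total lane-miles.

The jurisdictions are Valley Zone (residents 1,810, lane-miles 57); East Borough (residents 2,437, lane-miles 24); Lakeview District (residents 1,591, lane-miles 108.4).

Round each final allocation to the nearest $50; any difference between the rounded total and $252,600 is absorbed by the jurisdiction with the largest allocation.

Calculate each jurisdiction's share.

Residents total 5,838; lane-miles total 189.4.
Blended shares (70% residents + 30% lane-miles): Valley Zone 0.3073; East Borough 0.3302; Lakeview District 0.3625.
Unrounded shares: Valley Zone 77,626.88; East Borough 83,413.83; Lakeview District 91,559.29.
Rounded to nearest $50: Valley Zone $77,650; East Borough $83,400; Lakeview District $91,550. Sum = $252,600.
Rounded total matches; no reconciliation needed.

Valley Zone: $77,650; East Borough: $83,400; Lakeview District: $91,550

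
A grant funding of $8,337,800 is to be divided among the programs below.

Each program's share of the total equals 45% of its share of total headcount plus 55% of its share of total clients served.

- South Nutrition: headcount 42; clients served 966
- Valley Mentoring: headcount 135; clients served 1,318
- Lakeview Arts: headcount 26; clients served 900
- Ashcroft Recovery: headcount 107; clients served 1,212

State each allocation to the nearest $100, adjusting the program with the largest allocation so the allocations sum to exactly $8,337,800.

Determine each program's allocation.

Totals — headcount 310, clients served 4,396.
Composite weights (45% headcount + 55% clients served): South Nutrition 0.1818; Valley Mentoring 0.3609; Lakeview Arts 0.1503; Ashcroft Recovery 0.3070.
Pro-rata amounts: South Nutrition 1,516,042.28; Valley Mentoring 3,008,842.30; Lakeview Arts 1,253,540.72; Ashcroft Recovery 2,559,374.70.
After rounding ($100): South Nutrition $1,516,000; Valley Mentoring $3,008,800; Lakeview Arts $1,253,500; Ashcroft Recovery $2,559,400. Sum = $8,337,700.
Difference $8,337,800 − $8,337,700 = +$100 applied to largest allocation (Valley Mentoring): Valley Mentoring becomes $3,008,900.

South Nutrition: $1,516,000 · Valley Mentoring: $3,008,900 · Lakeview Arts: $1,253,500 · Ashcroft Recovery: $2,559,400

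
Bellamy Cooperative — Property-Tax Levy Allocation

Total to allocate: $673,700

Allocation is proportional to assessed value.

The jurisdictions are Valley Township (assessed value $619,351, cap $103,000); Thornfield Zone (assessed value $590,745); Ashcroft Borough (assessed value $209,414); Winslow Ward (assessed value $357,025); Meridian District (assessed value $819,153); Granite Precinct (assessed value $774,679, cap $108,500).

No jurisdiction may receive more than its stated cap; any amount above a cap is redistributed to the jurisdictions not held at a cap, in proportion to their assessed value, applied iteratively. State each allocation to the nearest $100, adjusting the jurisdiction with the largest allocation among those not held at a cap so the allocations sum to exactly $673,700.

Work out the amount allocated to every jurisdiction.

Combined assessed value = 3,370,367.
Pro-rata shares before constraints: Valley Township 123,801.58; Thornfield Zone 118,083.55; Ashcroft Borough 41,859.60; Winslow Ward 71,365.45; Meridian District 163,739.85; Granite Precinct 154,849.97.
Cap binds for Valley Township ($103,000), Granite Precinct ($108,500); residual $462,200 reallocated over remaining assessed value 1,976,337.
Remaining shares: Thornfield Zone 138,155.76 → $138,200; Ashcroft Borough 48,975.02 → $49,000; Winslow Ward 83,496.36 → $83,500; Meridian District 191,572.85 → $191,600.
Rounding difference −$100 applied to Meridian District → $191,500.

Valley Township: $103,000 | Thornfield Zone: $138,200 | Ashcroft Borough: $49,000 | Winslow Ward: $83,500 | Meridian District: $191,500 | Granite Precinct: $108,500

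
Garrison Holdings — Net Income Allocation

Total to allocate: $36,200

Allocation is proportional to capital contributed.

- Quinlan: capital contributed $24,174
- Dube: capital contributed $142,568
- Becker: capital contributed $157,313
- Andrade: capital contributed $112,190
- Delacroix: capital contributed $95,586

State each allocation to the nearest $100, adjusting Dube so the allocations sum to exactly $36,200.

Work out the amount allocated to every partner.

Total capital contributed = 531,831.
Pro-rata amounts: Quinlan 24,174/531,831 × $36,200 = 1,645.45; Dube 142,568/531,831 × $36,200 = 9,704.14; Becker 157,313/531,831 × $36,200 = 10,707.78; Andrade 112,190/531,831 × $36,200 = 7,636.41; Delacroix 95,586/531,831 × $36,200 = 6,506.23.
At nearest $100: Quinlan $1,600; Dube $9,700; Becker $10,700; Andrade $7,600; Delacroix $6,500. Sum = $36,100.
Difference $36,200 − $36,100 = +$100 applied to Dube: Dube becomes $9,800.

Quinlan: $1,600; Dube: $9,800; Becker: $10,700; Andrade: $7,600; Delacroix: $6,500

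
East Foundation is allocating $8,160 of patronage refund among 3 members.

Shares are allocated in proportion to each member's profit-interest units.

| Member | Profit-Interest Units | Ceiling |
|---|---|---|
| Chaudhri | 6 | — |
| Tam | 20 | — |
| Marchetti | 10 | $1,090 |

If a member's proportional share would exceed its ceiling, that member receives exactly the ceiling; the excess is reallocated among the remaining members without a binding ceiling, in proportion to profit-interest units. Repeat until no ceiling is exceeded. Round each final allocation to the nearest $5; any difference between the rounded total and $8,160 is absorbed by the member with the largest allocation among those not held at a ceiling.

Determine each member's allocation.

Chaudhri: $1,630 · Tam: $5,440 · Marchetti: $1,090

Sum of profit-interest units: 36.
Proportional shares (ignoring caps): Chaudhri 1,360.00; Tam 4,533.33; Marchetti 2,266.67.
Capped: Marchetti ($1,090); residual $7,070 reallocated over remaining profit-interest units 26.
Redistributed shares: Chaudhri 1,631.54 → $1,630; Tam 5,438.46 → $5,440.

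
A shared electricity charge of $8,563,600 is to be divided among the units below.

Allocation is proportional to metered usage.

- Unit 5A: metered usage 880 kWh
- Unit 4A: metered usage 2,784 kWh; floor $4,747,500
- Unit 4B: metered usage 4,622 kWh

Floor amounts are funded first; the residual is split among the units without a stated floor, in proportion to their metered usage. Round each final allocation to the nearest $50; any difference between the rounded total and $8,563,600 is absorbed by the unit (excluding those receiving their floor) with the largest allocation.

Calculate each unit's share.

Unit 5A: $610,350 | Unit 4A: $4,747,500 | Unit 4B: $3,205,750

Fund the minimums — Unit 4A $4,747,500. Balance $3,816,100.
Balance split over remaining metered usage 5,502: Unit 5A 610,354.05 → $610,350; Unit 4B 3,205,745.95 → $3,205,750.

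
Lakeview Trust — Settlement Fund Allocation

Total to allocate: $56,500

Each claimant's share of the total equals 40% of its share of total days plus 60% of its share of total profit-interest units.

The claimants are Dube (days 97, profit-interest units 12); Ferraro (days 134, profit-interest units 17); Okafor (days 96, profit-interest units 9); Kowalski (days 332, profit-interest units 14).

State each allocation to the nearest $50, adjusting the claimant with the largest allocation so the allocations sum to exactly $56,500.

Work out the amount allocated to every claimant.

Totals — days 659, profit-interest units 52.
Composite weights (40% days + 60% profit-interest units): Dube 0.1973; Ferraro 0.2775; Okafor 0.1621; Kowalski 0.3631.
Proportional shares: Dube 11,149.63; Ferraro 15,678.14; Okafor 9,159.57; Kowalski 20,512.66.
Rounded to nearest $50: Dube $11,150; Ferraro $15,700; Okafor $9,150; Kowalski $20,500. Sum = $56,500.
No rounding difference to absorb.

Dube: $11,150 | Ferraro: $15,700 | Okafor: $9,150 | Kowalski: $20,500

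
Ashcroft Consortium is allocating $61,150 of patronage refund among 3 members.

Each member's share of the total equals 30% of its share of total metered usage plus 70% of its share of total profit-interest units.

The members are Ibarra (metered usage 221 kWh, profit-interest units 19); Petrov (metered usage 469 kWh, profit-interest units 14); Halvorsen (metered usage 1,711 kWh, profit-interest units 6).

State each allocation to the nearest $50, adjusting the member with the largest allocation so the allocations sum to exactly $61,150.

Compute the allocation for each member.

Ibarra: $22,550 · Petrov: $18,950 · Halvorsen: $19,650

Metered usage total 2,401; profit-interest units total 39.
Blended shares (30% metered usage + 70% profit-interest units): Ibarra 0.3686; Petrov 0.3099; Halvorsen 0.3215.
Proportional shares: Ibarra 22,542.28; Petrov 18,949.32; Halvorsen 19,658.39.
Rounded to nearest $50: Ibarra $22,550; Petrov $18,950; Halvorsen $19,650. Sum = $61,150.
Rounded total matches; no reconciliation needed.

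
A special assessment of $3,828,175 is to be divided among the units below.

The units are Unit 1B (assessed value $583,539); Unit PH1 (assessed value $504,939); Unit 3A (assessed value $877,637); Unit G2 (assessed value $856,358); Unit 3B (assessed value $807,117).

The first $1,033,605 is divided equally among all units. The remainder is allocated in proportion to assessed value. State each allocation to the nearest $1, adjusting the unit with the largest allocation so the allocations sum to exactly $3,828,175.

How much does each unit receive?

Unit 1B: $656,012 · Unit PH1: $595,494 · Unit 3A: $882,450 · Unit G2: $866,066 · Unit 3B: $828,153

Equal tier: $1,033,605 ÷ 5 = $206,721 apiece.
Remainder $2,794,570 by assessed value (total 3,629,590): Unit 1B 449,290.58 → $449,291; Unit PH1 388,773.22 → $388,773; Unit 3A 675,728.67 → $675,729; Unit G2 659,345.10 → $659,345; Unit 3B 621,432.44 → $621,432.
Totals: Unit 1B $206,721 + $449,291 = $656,012; Unit PH1 $206,721 + $388,773 = $595,494; Unit 3A $206,721 + $675,729 = $882,450; Unit G2 $206,721 + $659,345 = $866,066; Unit 3B $206,721 + $621,432 = $828,153.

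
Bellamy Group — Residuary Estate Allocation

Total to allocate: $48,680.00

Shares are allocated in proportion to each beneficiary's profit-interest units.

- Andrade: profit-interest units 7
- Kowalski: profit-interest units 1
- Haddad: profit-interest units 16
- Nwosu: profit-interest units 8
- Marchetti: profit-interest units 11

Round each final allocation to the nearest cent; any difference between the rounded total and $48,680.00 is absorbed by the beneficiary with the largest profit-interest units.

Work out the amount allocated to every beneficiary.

Profit-interest units total: 7 + 1 + 16 + 8 + 11 = 43.
Unrounded shares: Andrade 7,924.6512; Kowalski 1,132.0930; Haddad 18,113.4884; Nwosu 9,056.7442; Marchetti 12,453.0233.
At nearest cent: Andrade $7,924.65; Kowalski $1,132.09; Haddad $18,113.49; Nwosu $9,056.74; Marchetti $12,453.02. Sum = $48,679.99.
Difference $48,680.00 − $48,679.99 = +$0.01 applied to largest profit-interest units (Haddad): Haddad becomes $18,113.50.

Andrade: $7,924.65; Kowalski: $1,132.09; Haddad: $18,113.50; Nwosu: $9,056.74; Marchetti: $12,453.02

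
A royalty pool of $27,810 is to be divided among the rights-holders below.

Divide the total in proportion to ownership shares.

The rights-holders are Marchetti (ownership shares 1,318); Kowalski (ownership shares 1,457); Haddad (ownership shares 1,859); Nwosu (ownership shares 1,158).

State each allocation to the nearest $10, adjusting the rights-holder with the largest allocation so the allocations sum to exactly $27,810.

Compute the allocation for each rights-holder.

Marchetti: $6,330; Kowalski: $7,000; Haddad: $8,920; Nwosu: $5,560

Combined ownership shares = 5,792.
Proportional shares: Marchetti 1,318/5,792 × $27,810 = 6,328.31; Kowalski 1,457/5,792 × $27,810 = 6,995.71; Haddad 1,859/5,792 × $27,810 = 8,925.90; Nwosu 1,158/5,792 × $27,810 = 5,560.08.
Rounded to nearest $10: Marchetti $6,330; Kowalski $7,000; Haddad $8,930; Nwosu $5,560. Sum = $27,820.
Difference $27,810 − $27,820 = −$10 applied to largest allocation (Haddad): Haddad becomes $8,920.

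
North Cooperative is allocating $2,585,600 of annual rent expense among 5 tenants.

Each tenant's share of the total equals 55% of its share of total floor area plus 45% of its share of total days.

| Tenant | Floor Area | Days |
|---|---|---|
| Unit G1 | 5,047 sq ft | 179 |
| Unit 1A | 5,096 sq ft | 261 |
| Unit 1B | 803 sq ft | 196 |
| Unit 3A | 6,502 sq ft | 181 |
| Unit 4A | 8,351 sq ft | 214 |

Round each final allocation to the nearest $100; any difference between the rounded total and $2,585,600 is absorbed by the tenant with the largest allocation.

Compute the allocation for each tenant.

Floor area total 25,799; days total 1,031.
Combined weights (55% floor area + 45% days): Unit G1 0.1857; Unit 1A 0.2226; Unit 1B 0.1027; Unit 3A 0.2176; Unit 4A 0.2714.
Raw shares: Unit G1 480,206.13; Unit 1A 575,446.99; Unit 1B 265,455.52; Unit 3A 562,665.01; Unit 4A 701,826.36.
At nearest $100: Unit G1 $480,200; Unit 1A $575,400; Unit 1B $265,500; Unit 3A $562,700; Unit 4A $701,800. Sum = $2,585,600.
Sum already equals the total — no adjustment.

Unit G1: $480,200 | Unit 1A: $575,400 | Unit 1B: $265,500 | Unit 3A: $562,700 | Unit 4A: $701,800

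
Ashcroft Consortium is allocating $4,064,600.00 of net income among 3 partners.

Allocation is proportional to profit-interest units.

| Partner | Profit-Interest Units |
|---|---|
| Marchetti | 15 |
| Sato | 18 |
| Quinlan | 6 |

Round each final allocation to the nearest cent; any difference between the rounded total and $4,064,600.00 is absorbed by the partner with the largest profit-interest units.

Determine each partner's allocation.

Combined profit-interest units = 15 + 18 + 6 = 39.
Pro-rata amounts: Marchetti 1,563,307.6923; Sato 1,875,969.2308; Quinlan 625,323.0769.
After rounding (cent): Marchetti $1,563,307.69; Sato $1,875,969.23; Quinlan $625,323.08. Sum = $4,064,600.00.
Sum already equals the total — no adjustment.

Marchetti: $1,563,307.69 | Sato: $1,875,969.23 | Quinlan: $625,323.08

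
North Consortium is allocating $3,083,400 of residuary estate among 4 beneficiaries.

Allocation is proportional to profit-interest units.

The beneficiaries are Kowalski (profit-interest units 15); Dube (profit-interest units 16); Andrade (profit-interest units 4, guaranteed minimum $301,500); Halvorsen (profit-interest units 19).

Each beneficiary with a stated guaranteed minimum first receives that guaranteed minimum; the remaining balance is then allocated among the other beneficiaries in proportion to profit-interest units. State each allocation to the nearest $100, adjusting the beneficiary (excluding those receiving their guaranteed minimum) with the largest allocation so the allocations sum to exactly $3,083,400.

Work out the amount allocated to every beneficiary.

Minimums first: Andrade $301,500. Residual $2,781,900.
Residual split over remaining profit-interest units 50: Kowalski 834,570.00 → $834,600; Dube 890,208.00 → $890,200; Halvorsen 1,057,122.00 → $1,057,100.

Kowalski: $834,600 · Dube: $890,200 · Andrade: $301,500 · Halvorsen: $1,057,100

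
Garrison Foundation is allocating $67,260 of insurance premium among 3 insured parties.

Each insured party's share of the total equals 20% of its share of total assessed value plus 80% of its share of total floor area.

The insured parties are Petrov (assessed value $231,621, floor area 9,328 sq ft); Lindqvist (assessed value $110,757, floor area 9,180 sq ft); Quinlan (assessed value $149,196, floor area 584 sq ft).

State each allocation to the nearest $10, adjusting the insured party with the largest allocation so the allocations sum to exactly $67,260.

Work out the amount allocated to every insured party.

Petrov: $32,630 | Lindqvist: $28,900 | Quinlan: $5,730

Totals — assessed value 491,574, floor area 19,092.
Blended shares (20% assessed value + 80% floor area): Petrov 0.4851; Lindqvist 0.4297; Quinlan 0.0852.
Proportional shares: Petrov 32,627.94; Lindqvist 28,903.37; Quinlan 5,728.69.
After rounding ($10): Petrov $32,630; Lindqvist $28,900; Quinlan $5,730. Sum = $67,260.
No rounding difference to absorb.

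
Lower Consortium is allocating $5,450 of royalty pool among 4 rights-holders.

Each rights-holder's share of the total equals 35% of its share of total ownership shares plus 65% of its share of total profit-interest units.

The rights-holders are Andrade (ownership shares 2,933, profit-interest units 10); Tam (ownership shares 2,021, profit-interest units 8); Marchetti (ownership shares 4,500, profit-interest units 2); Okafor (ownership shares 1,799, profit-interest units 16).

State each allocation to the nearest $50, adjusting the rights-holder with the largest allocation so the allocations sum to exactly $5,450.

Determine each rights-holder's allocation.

Andrade: $1,500; Tam: $1,150; Marchetti: $950; Okafor: $1,850

Totals — ownership shares 11,253, profit-interest units 36.
Blended shares (35% ownership shares + 65% profit-interest units): Andrade 0.2718; Tam 0.2073; Marchetti 0.1761; Okafor 0.3448.
Pro-rata amounts: Andrade 1,481.20; Tam 1,129.80; Marchetti 959.60; Okafor 1,879.39.
Rounded to nearest $50: Andrade $1,500; Tam $1,150; Marchetti $950; Okafor $1,900. Sum = $5,500.
Difference $5,450 − $5,500 = −$50 applied to largest allocation (Okafor): Okafor becomes $1,850.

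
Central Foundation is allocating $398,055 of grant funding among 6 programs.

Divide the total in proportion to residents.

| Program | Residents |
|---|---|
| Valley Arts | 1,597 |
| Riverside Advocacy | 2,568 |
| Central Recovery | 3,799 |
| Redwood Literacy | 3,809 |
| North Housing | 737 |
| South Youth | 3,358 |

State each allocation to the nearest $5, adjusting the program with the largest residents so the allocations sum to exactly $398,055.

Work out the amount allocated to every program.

Sum of residents: 1,597 + 2,568 + 3,799 + 3,809 + 737 + 3,358 = 15,868.
Pro-rata amounts: Valley Arts 40,061.37; Riverside Advocacy 64,419.29; Central Recovery 95,299.40; Redwood Literacy 95,550.26; North Housing 18,487.93; South Youth 84,236.75.
At nearest $5: Valley Arts $40,060; Riverside Advocacy $64,420; Central Recovery $95,300; Redwood Literacy $95,550; North Housing $18,490; South Youth $84,235. Sum = $398,055.
Rounded total matches; no reconciliation needed.

Valley Arts: $40,060 · Riverside Advocacy: $64,420 · Central Recovery: $95,300 · Redwood Literacy: $95,550 · North Housing: $18,490 · South Youth: $84,235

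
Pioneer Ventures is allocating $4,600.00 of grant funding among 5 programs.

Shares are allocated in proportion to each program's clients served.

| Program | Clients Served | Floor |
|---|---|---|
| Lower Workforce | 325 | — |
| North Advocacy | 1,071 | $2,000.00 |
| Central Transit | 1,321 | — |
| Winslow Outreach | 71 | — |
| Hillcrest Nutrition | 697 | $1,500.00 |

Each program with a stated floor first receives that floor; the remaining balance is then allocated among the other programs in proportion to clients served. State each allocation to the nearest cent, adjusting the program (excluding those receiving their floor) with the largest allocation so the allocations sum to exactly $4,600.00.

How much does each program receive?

Fund the minimums — North Advocacy $2,000.00; Hillcrest Nutrition $1,500.00. Remaining pool $1,100.00.
Remaining pool split over remaining clients served 1,717: Lower Workforce 208.2120 → $208.21; Central Transit 846.3017 → $846.30; Winslow Outreach 45.4863 → $45.49.

Lower Workforce: $208.21 | North Advocacy: $2,000.00 | Central Transit: $846.30 | Winslow Outreach: $45.49 | Hillcrest Nutrition: $1,500.00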